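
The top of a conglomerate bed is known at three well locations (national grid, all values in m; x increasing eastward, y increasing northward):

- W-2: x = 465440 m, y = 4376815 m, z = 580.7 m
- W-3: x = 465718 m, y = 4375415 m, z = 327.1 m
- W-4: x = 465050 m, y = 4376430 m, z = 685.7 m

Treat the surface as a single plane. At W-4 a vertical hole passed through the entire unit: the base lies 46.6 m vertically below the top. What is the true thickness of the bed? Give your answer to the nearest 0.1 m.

Two edge vectors: W-2→W-3 = (278, -1400, -253.6), W-2→W-4 = (-390, -385, 105).
Normal n = (W-2→W-3) × (W-2→W-4) = (-244636, 69714, -653030).
So ∂z/∂x = −n_x/n_z = −0.37462 and ∂z/∂y = −n_y/n_z = 0.10675.
|∇z| = √(a²+b²) = 0.38953, so dip δ = arctan(0.38953) = 21.28°.
True thickness = vertical thickness × cos δ = 46.6 × cos 21.28° = 43.4 m.

43.4 m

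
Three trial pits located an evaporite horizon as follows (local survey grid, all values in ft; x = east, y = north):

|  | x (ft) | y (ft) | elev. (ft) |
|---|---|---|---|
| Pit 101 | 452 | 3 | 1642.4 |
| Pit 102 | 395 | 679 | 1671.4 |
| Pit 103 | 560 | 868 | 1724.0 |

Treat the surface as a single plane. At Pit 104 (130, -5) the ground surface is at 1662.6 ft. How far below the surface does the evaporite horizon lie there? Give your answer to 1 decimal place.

Let the plane be z = a·x + b·y + c.
Pit 102−Pit 101: −57a + 676b = 29;  Pit 103−Pit 101: 108a + 865b = 81.6.
Solving gives a = 0.24590, b = 0.06363.
Then c = 1642.4 − a·452 − b·3 = 1531.06.
At (130, -5): z_contact = 31.97 − 0.32 + 1531.06 = 1562.71 ft.
Depth below ground = 1662.6 − 1562.71 = 99.9 ft.

99.9 ft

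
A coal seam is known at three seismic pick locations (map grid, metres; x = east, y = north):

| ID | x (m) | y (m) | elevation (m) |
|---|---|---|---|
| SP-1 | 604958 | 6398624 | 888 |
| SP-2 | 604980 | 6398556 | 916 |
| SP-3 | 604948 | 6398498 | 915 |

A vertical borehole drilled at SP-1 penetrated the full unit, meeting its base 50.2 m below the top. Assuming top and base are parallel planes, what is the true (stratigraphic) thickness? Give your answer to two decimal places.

43.95 m

Let the plane be z = a·x + b·y + c.
SP-2−SP-1: 22a − 68b = 28;  SP-3−SP-1: −10a − 126b = 27.
Solving gives a = 0.49015, b = −0.25319.
|∇z| = √(a²+b²) = 0.55168, so dip δ = arctan(0.55168) = 28.88°.
True thickness = vertical thickness × cos δ = 50.2 × cos 28.88° = 43.95 m.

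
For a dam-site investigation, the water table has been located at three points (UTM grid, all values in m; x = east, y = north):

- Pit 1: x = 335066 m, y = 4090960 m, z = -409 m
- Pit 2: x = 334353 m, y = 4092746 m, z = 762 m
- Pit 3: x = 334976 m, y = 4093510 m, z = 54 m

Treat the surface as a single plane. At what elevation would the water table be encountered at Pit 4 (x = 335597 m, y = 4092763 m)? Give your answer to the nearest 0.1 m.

Let the plane be z = a·x + b·y + c.
Pit 2−Pit 1: −713a + 1786b = 1171;  Pit 3−Pit 1: −90a + 2550b = 463.
Solving gives a = −1.302714476, b = 0.135590469.
Then c = -409 − a·335066 − b·4090960 = −118608.86.
At (335597, 4092763): z = −437187.1 + 554939.7 − 118608.86 = -856.3 m.

-856.3 m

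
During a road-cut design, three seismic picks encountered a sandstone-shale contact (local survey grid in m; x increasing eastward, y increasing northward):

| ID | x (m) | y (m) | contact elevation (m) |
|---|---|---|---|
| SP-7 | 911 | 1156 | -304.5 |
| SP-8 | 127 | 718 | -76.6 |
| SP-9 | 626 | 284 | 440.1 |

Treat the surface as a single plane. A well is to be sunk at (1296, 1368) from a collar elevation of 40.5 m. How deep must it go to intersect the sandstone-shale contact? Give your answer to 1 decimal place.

454.0 m

Two edge vectors: SP-7→SP-8 = (-784, -438, 227.9), SP-7→SP-9 = (-285, -872, 744.6).
Normal n = (SP-7→SP-8) × (SP-7→SP-9) = (-127406, 518814.9, 558818).
So ∂z/∂x = −n_x/n_z = 0.227992 and ∂z/∂y = −n_y/n_z = −0.928415.
Intercept c from SP-7: -304.5 − 207.70 + 1073.25 = 561.05.
At (1296, 1368): z_contact = 295.48 − 1270.07 + 561.05 = -413.55 m.
Depth below ground = 40.5 − (-413.55) = 454.0 m.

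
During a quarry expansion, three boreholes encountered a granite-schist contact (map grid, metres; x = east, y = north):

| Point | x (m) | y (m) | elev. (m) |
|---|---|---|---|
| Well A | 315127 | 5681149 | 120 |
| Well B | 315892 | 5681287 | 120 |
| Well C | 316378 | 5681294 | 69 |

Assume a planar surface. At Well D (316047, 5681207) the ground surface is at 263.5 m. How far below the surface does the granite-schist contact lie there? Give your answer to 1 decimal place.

Let the plane be z = a·x + b·y + c.
Well B−Well A: 765a + 138b = 0;  Well C−Well A: 1251a + 145b = −51.
Solving gives a = −0.114044043, b = 0.632200671.
Then c = 120 − a·315127 − b·5681149 = −3555567.85.
At (316047, 5681207): z_contact = −36043.28 + 3591662.88 − 3555567.85 = 51.75 m.
Depth below ground = 263.5 − 51.75 = 211.8 m.

211.8 m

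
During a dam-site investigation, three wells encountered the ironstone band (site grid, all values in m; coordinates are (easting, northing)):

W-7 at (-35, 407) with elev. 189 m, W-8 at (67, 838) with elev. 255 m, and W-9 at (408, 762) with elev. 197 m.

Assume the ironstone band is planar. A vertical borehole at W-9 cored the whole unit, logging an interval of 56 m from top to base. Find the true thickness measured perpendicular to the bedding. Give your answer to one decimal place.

Two edge vectors: W-7→W-8 = (102, 431, 66), W-7→W-9 = (443, 355, 8).
Normal n = (W-7→W-8) × (W-7→W-9) = (-19982, 28422, -154723).
So ∂z/∂E = −n_x/n_z = −0.12915 and ∂z/∂N = −n_y/n_z = 0.18370.
|∇z| = √(a²+b²) = 0.22455, so dip δ = arctan(0.22455) = 12.66°.
True thickness = vertical thickness × cos δ = 56 × cos 12.66° = 54.6 m.

54.6 m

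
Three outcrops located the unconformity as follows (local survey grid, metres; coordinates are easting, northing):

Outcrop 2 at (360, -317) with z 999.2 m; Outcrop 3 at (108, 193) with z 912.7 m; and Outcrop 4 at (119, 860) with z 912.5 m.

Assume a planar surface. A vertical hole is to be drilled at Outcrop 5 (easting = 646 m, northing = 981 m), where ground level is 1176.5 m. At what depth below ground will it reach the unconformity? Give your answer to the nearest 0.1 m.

Two edge vectors: Outcrop 2→Outcrop 3 = (-252, 510, -86.5), Outcrop 2→Outcrop 4 = (-241, 1177, -86.7).
Normal n = (Outcrop 2→Outcrop 3) × (Outcrop 2→Outcrop 4) = (57593.5, -1001.9, -173694).
So ∂z/∂easting = −n_x/n_z = 0.33158 and ∂z/∂northing = −n_y/n_z = −0.00577.
Intercept c from Outcrop 2: 999.2 − 119.37 − 1.83 = 878.00.
At (646, 981): z_contact = 214.20 − 5.66 + 878.00 = 1086.54 m.
Depth below ground = 1176.5 − 1086.54 = 90.0 m.

90.0 m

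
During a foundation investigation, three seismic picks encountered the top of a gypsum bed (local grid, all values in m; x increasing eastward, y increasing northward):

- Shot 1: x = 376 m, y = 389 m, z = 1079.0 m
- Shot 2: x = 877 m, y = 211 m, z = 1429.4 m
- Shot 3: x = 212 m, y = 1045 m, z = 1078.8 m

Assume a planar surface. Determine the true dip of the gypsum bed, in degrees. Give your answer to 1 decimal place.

Let the plane be z = a·x + b·y + c.
Shot 2−Shot 1: 501a − 178b = 350.4;  Shot 3−Shot 1: −164a + 656b = −0.2.
Solving gives a = 0.76746, b = 0.19156.
Gradient magnitude |∇z| = √(a² + b²) = √(0.58900 + 0.03670) = 0.79101.
True dip = arctan(0.79101) = 38.3°, dipping toward WSW (azimuth ≈ 256°).

38.3°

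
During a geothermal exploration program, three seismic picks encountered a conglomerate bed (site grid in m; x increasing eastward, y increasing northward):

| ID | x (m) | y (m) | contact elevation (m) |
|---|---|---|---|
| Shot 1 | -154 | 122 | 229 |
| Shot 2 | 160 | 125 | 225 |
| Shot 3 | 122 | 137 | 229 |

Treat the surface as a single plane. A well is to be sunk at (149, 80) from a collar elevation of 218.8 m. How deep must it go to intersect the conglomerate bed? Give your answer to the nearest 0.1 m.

6.4 m

Two edge vectors: Shot 1→Shot 2 = (314, 3, -4), Shot 1→Shot 3 = (276, 15, 0).
Normal n = (Shot 1→Shot 2) × (Shot 1→Shot 3) = (60, -1104, 3882).
So ∂z/∂x = −n_x/n_z = −0.01546 and ∂z/∂y = −n_y/n_z = 0.28439.
Intercept c from Shot 1: 229 − 2.38 − 34.70 = 191.92.
At (149, 80): z_contact = −2.30 + 22.75 + 191.92 = 212.37 m.
Depth below ground = 218.8 − 212.37 = 6.4 m.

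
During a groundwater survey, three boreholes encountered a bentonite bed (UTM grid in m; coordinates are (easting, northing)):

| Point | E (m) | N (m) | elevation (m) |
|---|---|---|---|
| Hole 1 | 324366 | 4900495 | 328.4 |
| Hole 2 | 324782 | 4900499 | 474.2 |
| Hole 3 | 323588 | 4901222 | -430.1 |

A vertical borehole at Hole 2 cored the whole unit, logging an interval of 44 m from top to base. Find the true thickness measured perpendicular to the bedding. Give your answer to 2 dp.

Two edge vectors: Hole 1→Hole 2 = (416, 4, 145.8), Hole 1→Hole 3 = (-778, 727, -758.5).
Normal n = (Hole 1→Hole 2) × (Hole 1→Hole 3) = (-109030.6, 202103.6, 305544).
So ∂z/∂E = −n_x/n_z = 0.35684 and ∂z/∂N = −n_y/n_z = −0.66145.
|∇z| = √(a²+b²) = 0.75157, so dip δ = arctan(0.75157) = 36.93°.
True thickness = vertical thickness × cos δ = 44 × cos 36.93° = 35.17 m.

35.17 m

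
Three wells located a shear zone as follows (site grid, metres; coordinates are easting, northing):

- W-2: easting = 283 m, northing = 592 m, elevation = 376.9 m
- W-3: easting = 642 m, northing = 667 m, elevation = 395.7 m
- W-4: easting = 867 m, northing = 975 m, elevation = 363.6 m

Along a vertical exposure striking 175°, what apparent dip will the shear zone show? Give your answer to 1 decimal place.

9.9°

Let the plane be z = a·easting + b·northing + c.
W-3−W-2: 359a + 75b = 18.8;  W-4−W-2: 584a + 383b = −13.3.
Solving gives a = 0.08749, b = −0.16814.
Unit vector along 175° is (sin 175°, cos 175°) = (0.0872, -0.9962).
Slope in that direction = a·(0.0872) + b·(-0.9962) = 0.17512.
Apparent dip = arctan|0.17512| = 9.9° (true dip is 10.7°, so apparent ≤ true as expected).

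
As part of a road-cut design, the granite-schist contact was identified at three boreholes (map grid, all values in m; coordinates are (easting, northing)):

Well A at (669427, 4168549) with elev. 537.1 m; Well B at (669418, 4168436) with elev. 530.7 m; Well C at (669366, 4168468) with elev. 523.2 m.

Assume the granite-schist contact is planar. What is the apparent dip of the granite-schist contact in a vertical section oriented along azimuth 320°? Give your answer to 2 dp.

4.39°

Let the plane be z = a·E + b·N + c.
Well B−Well A: −9a − 113b = −6.4;  Well C−Well A: −61a − 81b = −13.9.
Solving gives a = 0.17072, b = 0.04304.
Unit vector along 320° is (sin 320°, cos 320°) = (-0.6428, 0.7660).
Slope in that direction = a·(-0.6428) + b·(0.7660) = −0.07676.
Apparent dip = arctan|0.07676| = 4.39° (true dip is 10.0°, so apparent ≤ true as expected).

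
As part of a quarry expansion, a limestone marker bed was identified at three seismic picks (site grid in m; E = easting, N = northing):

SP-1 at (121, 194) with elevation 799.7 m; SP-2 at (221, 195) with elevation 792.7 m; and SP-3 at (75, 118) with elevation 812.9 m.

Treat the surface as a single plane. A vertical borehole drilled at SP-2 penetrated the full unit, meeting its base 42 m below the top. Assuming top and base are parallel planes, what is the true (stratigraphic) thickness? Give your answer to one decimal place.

Two edge vectors: SP-1→SP-2 = (100, 1, -7), SP-1→SP-3 = (-46, -76, 13.2).
Normal n = (SP-1→SP-2) × (SP-1→SP-3) = (-518.8, -998, -7554).
So ∂z/∂E = −n_x/n_z = −0.06868 and ∂z/∂N = −n_y/n_z = −0.13212.
|∇z| = √(a²+b²) = 0.14890, so dip δ = arctan(0.14890) = 8.47°.
True thickness = vertical thickness × cos δ = 42 × cos 8.47° = 41.5 m.

41.5 m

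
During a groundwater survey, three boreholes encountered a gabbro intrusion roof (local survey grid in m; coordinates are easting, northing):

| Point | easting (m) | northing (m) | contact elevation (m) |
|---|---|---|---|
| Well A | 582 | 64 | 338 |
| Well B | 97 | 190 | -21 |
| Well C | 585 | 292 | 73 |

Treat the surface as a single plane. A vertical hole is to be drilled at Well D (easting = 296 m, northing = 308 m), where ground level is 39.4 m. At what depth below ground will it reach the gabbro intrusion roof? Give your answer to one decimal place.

Let the plane be z = a·easting + b·northing + c.
Well B−Well A: −485a + 126b = −359;  Well C−Well A: 3a + 228b = −265.
Solving gives a = 0.43676, b = −1.16803.
Then c = 338 − a·582 − b·64 = 158.56.
At (296, 308): z_contact = 129.28 − 359.75 + 158.56 = -71.91 m.
Depth below ground = 39.4 − (-71.91) = 111.3 m.

111.3 m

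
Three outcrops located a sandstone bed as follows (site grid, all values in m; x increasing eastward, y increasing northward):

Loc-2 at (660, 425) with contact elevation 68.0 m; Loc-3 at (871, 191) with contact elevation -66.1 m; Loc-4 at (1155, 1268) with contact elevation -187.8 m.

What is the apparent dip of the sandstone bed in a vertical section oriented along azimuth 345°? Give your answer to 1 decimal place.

10.9°

Two edge vectors: Loc-2→Loc-3 = (211, -234, -134.1), Loc-2→Loc-4 = (495, 843, -255.8).
Normal n = (Loc-2→Loc-3) × (Loc-2→Loc-4) = (172903.5, -12405.7, 293703).
So ∂z/∂x = −n_x/n_z = −0.58870 and ∂z/∂y = −n_y/n_z = 0.04224.
Unit vector along 345° is (sin 345°, cos 345°) = (-0.2588, 0.9659).
Slope in that direction = a·(-0.2588) + b·(0.9659) = 0.19317.
Apparent dip = arctan|0.19317| = 10.9° (true dip is 30.5°, so apparent ≤ true as expected).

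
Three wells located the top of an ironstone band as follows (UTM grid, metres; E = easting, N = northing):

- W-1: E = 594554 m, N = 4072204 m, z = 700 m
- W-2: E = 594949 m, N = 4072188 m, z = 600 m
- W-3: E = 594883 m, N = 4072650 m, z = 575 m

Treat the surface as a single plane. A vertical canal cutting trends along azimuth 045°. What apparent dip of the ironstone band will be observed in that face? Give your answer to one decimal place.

Two edge vectors: W-1→W-2 = (395, -16, -100), W-1→W-3 = (329, 446, -125).
Normal n = (W-1→W-2) × (W-1→W-3) = (46600, 16475, 181434).
So ∂z/∂E = −n_x/n_z = −0.25684 and ∂z/∂N = −n_y/n_z = −0.09080.
Unit vector along 045° is (sin 45°, cos 45°) = (0.7071, 0.7071).
Slope in that direction = a·(0.7071) + b·(0.7071) = −0.24582.
Apparent dip = arctan|0.24582| = 13.8° (true dip is 15.2°, so apparent ≤ true as expected).

13.8°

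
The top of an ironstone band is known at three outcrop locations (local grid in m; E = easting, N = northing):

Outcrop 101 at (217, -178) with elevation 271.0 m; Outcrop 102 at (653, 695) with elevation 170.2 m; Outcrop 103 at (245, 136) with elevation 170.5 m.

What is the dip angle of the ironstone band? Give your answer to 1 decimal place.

31.7°

Let the plane be z = a·E + b·N + c.
Outcrop 102−Outcrop 101: 436a + 873b = −100.8;  Outcrop 103−Outcrop 101: 28a + 314b = −100.5.
Solving gives a = 0.49871, b = −0.36453.
Gradient magnitude |∇z| = √(a² + b²) = √(0.24871 + 0.13289) = 0.61774.
True dip = arctan(0.61774) = 31.7°, dipping toward NW (azimuth ≈ 306°).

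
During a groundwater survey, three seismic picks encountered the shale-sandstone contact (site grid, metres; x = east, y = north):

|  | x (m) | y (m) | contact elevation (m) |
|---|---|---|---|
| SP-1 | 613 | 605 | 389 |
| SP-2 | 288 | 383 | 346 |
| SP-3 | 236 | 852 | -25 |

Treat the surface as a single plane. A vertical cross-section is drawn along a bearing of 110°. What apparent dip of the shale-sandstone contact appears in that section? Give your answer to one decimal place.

39.8°

Let the plane be z = a·x + b·y + c.
SP-2−SP-1: −325a − 222b = −43;  SP-3−SP-1: −377a + 247b = −414.
Solving gives a = 0.62530, b = −0.72172.
Unit vector along 110° is (sin 110°, cos 110°) = (0.9397, -0.3420).
Slope in that direction = a·(0.9397) + b·(-0.3420) = 0.83443.
Apparent dip = arctan|0.83443| = 39.8° (true dip is 43.7°, so apparent ≤ true as expected).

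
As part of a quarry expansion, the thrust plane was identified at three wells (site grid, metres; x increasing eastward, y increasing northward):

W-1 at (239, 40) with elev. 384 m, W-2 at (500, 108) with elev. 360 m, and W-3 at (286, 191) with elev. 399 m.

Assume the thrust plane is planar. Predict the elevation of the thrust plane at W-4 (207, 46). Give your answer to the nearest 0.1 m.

Let the plane be z = a·x + b·y + c.
W-2−W-1: 261a + 68b = −24;  W-3−W-1: 47a + 151b = 15.
Solving gives a = −0.12823, b = 0.13925.
Then c = 384 − a·239 − b·40 = 409.08.
At (207, 46): z = −26.5 + 6.4 + 409.08 = 388.9 m.

388.9 m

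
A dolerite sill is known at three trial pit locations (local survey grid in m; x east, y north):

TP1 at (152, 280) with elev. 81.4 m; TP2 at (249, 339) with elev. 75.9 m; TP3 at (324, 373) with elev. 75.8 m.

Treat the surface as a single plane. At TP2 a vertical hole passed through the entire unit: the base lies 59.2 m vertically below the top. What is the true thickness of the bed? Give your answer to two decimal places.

Two edge vectors: TP1→TP2 = (97, 59, -5.5), TP1→TP3 = (172, 93, -5.6).
Normal n = (TP1→TP2) × (TP1→TP3) = (181.1, -402.8, -1127).
So ∂z/∂x = −n_x/n_z = 0.16069 and ∂z/∂y = −n_y/n_z = −0.35741.
|∇z| = √(a²+b²) = 0.39187, so dip δ = arctan(0.39187) = 21.40°.
True thickness = vertical thickness × cos δ = 59.2 × cos 21.40° = 55.12 m.

55.12 m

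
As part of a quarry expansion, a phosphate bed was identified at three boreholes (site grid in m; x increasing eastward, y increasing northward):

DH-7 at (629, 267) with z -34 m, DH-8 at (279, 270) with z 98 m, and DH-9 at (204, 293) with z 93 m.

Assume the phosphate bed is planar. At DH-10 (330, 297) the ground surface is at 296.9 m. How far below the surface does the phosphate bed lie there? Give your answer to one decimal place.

259.0 m

Let the plane be z = a·x + b·y + c.
DH-8−DH-7: −350a + 3b = 132;  DH-9−DH-7: −425a + 26b = 127.
Solving gives a = −0.38990, b = −1.48882.
Then c = -34 − a·629 − b·267 = 608.76.
At (330, 297): z_contact = −128.67 − 442.18 + 608.76 = 37.92 m.
Depth below ground = 296.9 − 37.92 = 259.0 m.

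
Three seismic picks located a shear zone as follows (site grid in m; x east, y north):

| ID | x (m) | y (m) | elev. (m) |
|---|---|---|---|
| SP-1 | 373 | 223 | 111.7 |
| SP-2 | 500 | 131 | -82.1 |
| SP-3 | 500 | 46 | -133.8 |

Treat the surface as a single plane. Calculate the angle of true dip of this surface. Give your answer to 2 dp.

Let the plane be z = a·x + b·y + c.
SP-2−SP-1: 127a − 92b = −193.8;  SP-3−SP-1: 127a − 177b = −245.5.
Solving gives a = −1.08537, b = 0.60824.
Gradient magnitude |∇z| = √(a² + b²) = √(1.17803 + 0.36995) = 1.24418.
True dip = arctan(1.24418) = 51.21°, dipping toward ESE (azimuth ≈ 119°).

51.21°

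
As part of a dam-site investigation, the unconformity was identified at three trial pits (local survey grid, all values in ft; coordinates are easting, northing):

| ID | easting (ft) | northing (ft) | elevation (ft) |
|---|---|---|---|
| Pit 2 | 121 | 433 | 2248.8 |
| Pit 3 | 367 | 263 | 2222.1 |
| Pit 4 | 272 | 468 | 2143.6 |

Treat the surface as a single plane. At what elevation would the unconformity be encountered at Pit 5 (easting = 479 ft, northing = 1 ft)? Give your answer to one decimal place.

Let the plane be z = a·easting + b·northing + c.
Pit 3−Pit 2: 246a − 170b = −26.7;  Pit 4−Pit 2: 151a + 35b = −105.2.
Solving gives a = −0.54896, b = −0.63732.
Then c = 2248.8 − a·121 − b·433 = 2591.19.
At (479, 1): z = −263.0 − 0.6 + 2591.19 = 2327.6 ft.

2327.6 ft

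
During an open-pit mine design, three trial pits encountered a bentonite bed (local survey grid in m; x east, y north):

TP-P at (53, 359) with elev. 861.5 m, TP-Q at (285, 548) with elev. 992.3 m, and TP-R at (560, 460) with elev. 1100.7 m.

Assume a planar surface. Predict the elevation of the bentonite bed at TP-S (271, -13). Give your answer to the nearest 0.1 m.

Let the plane be z = a·x + b·y + c.
TP-Q−TP-P: 232a + 189b = 130.8;  TP-R−TP-P: 507a + 101b = 239.2.
Solving gives a = 0.44202, b = 0.14948.
Then c = 861.5 − a·53 − b·359 = 784.41.
At (271, -13): z = 119.8 − 1.9 + 784.41 = 902.3 m.

902.3 m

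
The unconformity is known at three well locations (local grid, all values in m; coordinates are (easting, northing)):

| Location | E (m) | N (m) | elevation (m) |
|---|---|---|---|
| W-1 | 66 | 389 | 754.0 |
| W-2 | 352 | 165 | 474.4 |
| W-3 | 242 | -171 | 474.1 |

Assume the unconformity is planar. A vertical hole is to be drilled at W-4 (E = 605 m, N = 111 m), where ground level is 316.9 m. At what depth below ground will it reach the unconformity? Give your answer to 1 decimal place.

Let the plane be z = a·E + b·N + c.
W-2−W-1: 286a − 224b = −279.6;  W-3−W-1: 176a − 560b = −279.9.
Solving gives a = −0.77755, b = 0.25545.
Then c = 754 − a·66 − b·389 = 705.95.
At (605, 111): z_contact = −470.42 + 28.35 + 705.95 = 263.89 m.
Depth below ground = 316.9 − 263.89 = 53.0 m.

53.0 m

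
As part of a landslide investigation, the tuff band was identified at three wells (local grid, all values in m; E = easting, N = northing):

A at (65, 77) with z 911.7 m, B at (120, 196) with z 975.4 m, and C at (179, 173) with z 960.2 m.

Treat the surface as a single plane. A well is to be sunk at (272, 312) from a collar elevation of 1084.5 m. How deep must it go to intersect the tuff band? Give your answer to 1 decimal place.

Let the plane be z = a·E + b·N + c.
B−A: 55a + 119b = 63.7;  C−A: 114a + 96b = 48.5.
Solving gives a = −0.04148, b = 0.55447.
Then c = 911.7 − a·65 − b·77 = 871.70.
At (272, 312): z_contact = −11.28 + 172.99 + 871.70 = 1033.41 m.
Depth below ground = 1084.5 − 1033.41 = 51.1 m.

51.1 m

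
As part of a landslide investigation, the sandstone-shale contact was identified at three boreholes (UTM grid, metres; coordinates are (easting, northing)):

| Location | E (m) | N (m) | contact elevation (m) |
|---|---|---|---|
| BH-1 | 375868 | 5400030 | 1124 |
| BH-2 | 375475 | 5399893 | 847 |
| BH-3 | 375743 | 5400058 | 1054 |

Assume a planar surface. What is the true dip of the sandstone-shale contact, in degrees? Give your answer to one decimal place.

33.7°

Two edge vectors: BH-1→BH-2 = (-393, -137, -277), BH-1→BH-3 = (-125, 28, -70).
Normal n = (BH-1→BH-2) × (BH-1→BH-3) = (17346, 7115, -28129).
So ∂z/∂E = −n_x/n_z = 0.61666 and ∂z/∂N = −n_y/n_z = 0.25294.
Gradient magnitude |∇z| = √(a² + b²) = √(0.38027 + 0.06398) = 0.66652.
True dip = arctan(0.66652) = 33.7°, dipping toward WSW (azimuth ≈ 248°).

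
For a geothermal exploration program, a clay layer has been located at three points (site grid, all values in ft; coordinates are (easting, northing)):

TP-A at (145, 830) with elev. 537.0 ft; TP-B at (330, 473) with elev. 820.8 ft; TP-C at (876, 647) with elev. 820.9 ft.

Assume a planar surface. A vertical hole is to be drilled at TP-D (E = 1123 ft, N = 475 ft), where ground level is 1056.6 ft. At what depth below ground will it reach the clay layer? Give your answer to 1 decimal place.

64.6 ft

Two edge vectors: TP-A→TP-B = (185, -357, 283.8), TP-A→TP-C = (731, -183, 283.9).
Normal n = (TP-A→TP-B) × (TP-A→TP-C) = (-49416.9, 154936.3, 227112).
So ∂z/∂E = −n_x/n_z = 0.217588 and ∂z/∂N = −n_y/n_z = −0.682202.
Intercept c from TP-A: 537 − 31.55 + 566.23 = 1071.68.
At (1123, 475): z_contact = 244.35 − 324.05 + 1071.68 = 991.98 ft.
Depth below ground = 1056.6 − 991.98 = 64.6 ft.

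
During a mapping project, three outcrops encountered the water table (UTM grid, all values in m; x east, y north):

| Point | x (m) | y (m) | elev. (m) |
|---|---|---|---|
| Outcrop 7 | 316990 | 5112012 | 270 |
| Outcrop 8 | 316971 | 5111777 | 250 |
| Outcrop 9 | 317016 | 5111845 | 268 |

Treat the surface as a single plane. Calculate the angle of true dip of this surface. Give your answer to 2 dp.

17.48°

Let the plane be z = a·x + b·y + c.
Outcrop 8−Outcrop 7: −19a − 235b = −20;  Outcrop 9−Outcrop 7: 26a − 167b = −2.
Solving gives a = 0.30917, b = 0.06011.
Gradient magnitude |∇z| = √(a² + b²) = √(0.09558 + 0.00361) = 0.31496.
True dip = arctan(0.31496) = 17.48°, dipping toward W (azimuth ≈ 259°).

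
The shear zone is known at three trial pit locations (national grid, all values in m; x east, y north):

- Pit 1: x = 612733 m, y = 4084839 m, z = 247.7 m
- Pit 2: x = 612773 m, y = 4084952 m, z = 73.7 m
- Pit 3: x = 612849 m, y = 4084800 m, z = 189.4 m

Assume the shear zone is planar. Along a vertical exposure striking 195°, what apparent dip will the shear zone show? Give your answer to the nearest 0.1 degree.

Let the plane be z = a·x + b·y + c.
Pit 2−Pit 1: 40a + 113b = −174;  Pit 3−Pit 1: 116a − 39b = −58.3.
Solving gives a = −0.91177, b = −1.21707.
Unit vector along 195° is (sin 195°, cos 195°) = (-0.2588, -0.9659).
Slope in that direction = a·(-0.2588) + b·(-0.9659) = 1.41158.
Apparent dip = arctan|1.41158| = 54.7° (true dip is 56.7°, so apparent ≤ true as expected).

54.7°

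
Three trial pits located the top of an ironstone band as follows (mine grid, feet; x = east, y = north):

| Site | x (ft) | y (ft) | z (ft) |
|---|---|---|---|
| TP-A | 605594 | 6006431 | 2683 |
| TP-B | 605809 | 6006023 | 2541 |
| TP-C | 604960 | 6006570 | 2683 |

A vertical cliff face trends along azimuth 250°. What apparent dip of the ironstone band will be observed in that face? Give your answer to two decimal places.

12.17°

Two edge vectors: TP-A→TP-B = (215, -408, -142), TP-A→TP-C = (-634, 139, 0).
Normal n = (TP-A→TP-B) × (TP-A→TP-C) = (19738, 90028, -228787).
So ∂z/∂x = −n_x/n_z = 0.08627 and ∂z/∂y = −n_y/n_z = 0.39350.
Unit vector along 250° is (sin 250°, cos 250°) = (-0.9397, -0.3420).
Slope in that direction = a·(-0.9397) + b·(-0.3420) = −0.21565.
Apparent dip = arctan|0.21565| = 12.17° (true dip is 21.9°, so apparent ≤ true as expected).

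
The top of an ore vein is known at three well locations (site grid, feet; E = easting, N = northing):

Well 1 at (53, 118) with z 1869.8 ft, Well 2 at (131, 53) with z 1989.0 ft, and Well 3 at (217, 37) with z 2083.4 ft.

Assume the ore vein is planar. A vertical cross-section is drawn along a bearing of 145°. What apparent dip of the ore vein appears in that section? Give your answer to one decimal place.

47.8°

Two edge vectors: Well 1→Well 2 = (78, -65, 119.2), Well 1→Well 3 = (164, -81, 213.6).
Normal n = (Well 1→Well 2) × (Well 1→Well 3) = (-4228.8, 2888, 4342).
So ∂z/∂E = −n_x/n_z = 0.97393 and ∂z/∂N = −n_y/n_z = −0.66513.
Unit vector along 145° is (sin 145°, cos 145°) = (0.5736, -0.8192).
Slope in that direction = a·(0.5736) + b·(-0.8192) = 1.10347.
Apparent dip = arctan|1.10347| = 47.8° (true dip is 49.7°, so apparent ≤ true as expected).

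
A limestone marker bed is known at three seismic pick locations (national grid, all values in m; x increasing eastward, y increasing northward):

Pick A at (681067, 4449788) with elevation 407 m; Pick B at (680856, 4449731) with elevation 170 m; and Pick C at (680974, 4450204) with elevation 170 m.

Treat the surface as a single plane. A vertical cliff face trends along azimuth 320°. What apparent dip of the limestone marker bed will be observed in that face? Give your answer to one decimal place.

45.1°

Let the plane be z = a·x + b·y + c.
Pick B−Pick A: −211a − 57b = −237;  Pick C−Pick A: −93a + 416b = −237.
Solving gives a = 1.20439, b = −0.30046.
Unit vector along 320° is (sin 320°, cos 320°) = (-0.6428, 0.7660).
Slope in that direction = a·(-0.6428) + b·(0.7660) = −1.00433.
Apparent dip = arctan|1.00433| = 45.1° (true dip is 51.1°, so apparent ≤ true as expected).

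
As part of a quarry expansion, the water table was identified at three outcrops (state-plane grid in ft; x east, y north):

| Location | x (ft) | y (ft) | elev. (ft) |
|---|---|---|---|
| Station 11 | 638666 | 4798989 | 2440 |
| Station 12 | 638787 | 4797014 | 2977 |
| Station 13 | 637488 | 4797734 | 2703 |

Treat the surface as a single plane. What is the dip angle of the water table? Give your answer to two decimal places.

Let the plane be z = a·x + b·y + c.
Station 12−Station 11: 121a − 1975b = 537;  Station 13−Station 11: −1178a − 1255b = 263.
Solving gives a = 0.06234, b = −0.26808.
Gradient magnitude |∇z| = √(a² + b²) = √(0.00389 + 0.07187) = 0.27523.
True dip = arctan(0.27523) = 15.39°, dipping toward NNW (azimuth ≈ 347°).

15.39°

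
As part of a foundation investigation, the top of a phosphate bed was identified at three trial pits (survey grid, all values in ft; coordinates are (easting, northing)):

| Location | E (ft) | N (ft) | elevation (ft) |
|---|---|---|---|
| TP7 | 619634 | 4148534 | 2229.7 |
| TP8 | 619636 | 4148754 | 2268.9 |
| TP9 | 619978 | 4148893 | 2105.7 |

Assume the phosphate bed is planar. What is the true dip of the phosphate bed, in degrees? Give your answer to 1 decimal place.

Let the plane be z = a·E + b·N + c.
TP8−TP7: 2a + 220b = 39.2;  TP9−TP7: 344a + 359b = −124.
Solving gives a = −0.55165, b = 0.18320.
Gradient magnitude |∇z| = √(a² + b²) = √(0.30432 + 0.03356) = 0.58127.
True dip = arctan(0.58127) = 30.2°, dipping toward ESE (azimuth ≈ 108°).

30.2°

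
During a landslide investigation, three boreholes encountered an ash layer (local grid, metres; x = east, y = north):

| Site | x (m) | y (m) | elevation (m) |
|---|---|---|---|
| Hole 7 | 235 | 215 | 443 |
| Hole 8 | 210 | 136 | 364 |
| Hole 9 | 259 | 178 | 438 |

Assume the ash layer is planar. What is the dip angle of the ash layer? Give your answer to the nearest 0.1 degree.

Two edge vectors: Hole 7→Hole 8 = (-25, -79, -79), Hole 7→Hole 9 = (24, -37, -5).
Normal n = (Hole 7→Hole 8) × (Hole 7→Hole 9) = (-2528, -2021, 2821).
So ∂z/∂x = −n_x/n_z = 0.89614 and ∂z/∂y = −n_y/n_z = 0.71641.
Gradient magnitude |∇z| = √(a² + b²) = √(0.80306 + 0.51325) = 1.14730.
True dip = arctan(1.14730) = 48.9°, dipping toward SW (azimuth ≈ 231°).

48.9°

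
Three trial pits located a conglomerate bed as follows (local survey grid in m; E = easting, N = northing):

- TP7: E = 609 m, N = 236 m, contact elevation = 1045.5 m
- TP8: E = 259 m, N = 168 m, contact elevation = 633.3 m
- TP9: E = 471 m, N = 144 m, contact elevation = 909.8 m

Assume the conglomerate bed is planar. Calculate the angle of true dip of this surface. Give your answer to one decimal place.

52.9°

Two edge vectors: TP7→TP8 = (-350, -68, -412.2), TP7→TP9 = (-138, -92, -135.7).
Normal n = (TP7→TP8) × (TP7→TP9) = (-28694.8, 9388.6, 22816).
So ∂z/∂E = −n_x/n_z = 1.25766 and ∂z/∂N = −n_y/n_z = −0.41149.
Gradient magnitude |∇z| = √(a² + b²) = √(1.58171 + 0.16933) = 1.32327.
True dip = arctan(1.32327) = 52.9°, dipping toward WNW (azimuth ≈ 288°).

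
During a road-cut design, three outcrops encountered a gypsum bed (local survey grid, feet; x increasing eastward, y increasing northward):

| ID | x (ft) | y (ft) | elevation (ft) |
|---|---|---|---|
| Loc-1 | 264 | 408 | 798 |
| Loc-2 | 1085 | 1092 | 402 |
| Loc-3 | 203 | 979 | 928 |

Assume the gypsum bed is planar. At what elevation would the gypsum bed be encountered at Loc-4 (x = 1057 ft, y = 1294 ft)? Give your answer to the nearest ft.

452 ft

Let the plane be z = a·x + b·y + c.
Loc-2−Loc-1: 821a + 684b = −396;  Loc-3−Loc-1: −61a + 571b = 130.
Solving gives a = −0.61709, b = 0.16175.
Then c = 798 − a·264 − b·408 = 894.92.
At (1057, 1294): z = −652.3 + 209.3 + 894.92 = 452.0 ft.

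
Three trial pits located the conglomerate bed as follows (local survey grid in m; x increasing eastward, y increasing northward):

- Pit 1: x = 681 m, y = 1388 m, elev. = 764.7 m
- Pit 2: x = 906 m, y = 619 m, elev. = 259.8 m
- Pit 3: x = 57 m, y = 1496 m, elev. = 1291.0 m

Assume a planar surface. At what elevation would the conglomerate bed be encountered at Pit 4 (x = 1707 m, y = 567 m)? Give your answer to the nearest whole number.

-378 m

Two edge vectors: Pit 1→Pit 2 = (225, -769, -504.9), Pit 1→Pit 3 = (-624, 108, 526.3).
Normal n = (Pit 1→Pit 2) × (Pit 1→Pit 3) = (-350195.5, 196640.1, -455556).
So ∂z/∂x = −n_x/n_z = −0.76872 and ∂z/∂y = −n_y/n_z = 0.43165.
Intercept c from Pit 1: 764.7 + 523.50 − 599.13 = 689.07.
At (1707, 567): z = −1312.2 + 244.7 + 689.07 = -378.4 m.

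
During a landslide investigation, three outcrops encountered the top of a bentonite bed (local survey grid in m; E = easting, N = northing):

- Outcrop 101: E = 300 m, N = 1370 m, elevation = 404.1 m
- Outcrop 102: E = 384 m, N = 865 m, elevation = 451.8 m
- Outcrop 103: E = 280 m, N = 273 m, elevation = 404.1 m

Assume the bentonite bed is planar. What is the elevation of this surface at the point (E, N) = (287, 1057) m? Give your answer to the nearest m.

400 m

Two edge vectors: Outcrop 101→Outcrop 102 = (84, -505, 47.7), Outcrop 101→Outcrop 103 = (-20, -1097, 0).
Normal n = (Outcrop 101→Outcrop 102) × (Outcrop 101→Outcrop 103) = (52326.9, -954, -102248).
So ∂z/∂E = −n_x/n_z = 0.51176 and ∂z/∂N = −n_y/n_z = −0.00933.
Intercept c from Outcrop 101: 404.1 − 153.53 + 12.78 = 263.35.
At (287, 1057): z = 146.9 − 9.9 + 263.35 = 400.4 m.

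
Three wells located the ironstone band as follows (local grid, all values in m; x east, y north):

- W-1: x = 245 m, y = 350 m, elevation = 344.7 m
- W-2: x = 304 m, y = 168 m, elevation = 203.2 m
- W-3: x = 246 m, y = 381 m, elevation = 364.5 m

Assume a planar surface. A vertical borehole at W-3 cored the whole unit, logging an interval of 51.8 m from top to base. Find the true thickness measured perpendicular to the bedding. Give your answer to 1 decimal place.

41.3 m

Let the plane be z = a·x + b·y + c.
W-2−W-1: 59a − 182b = −141.5;  W-3−W-1: 1a + 31b = 19.8.
Solving gives a = −0.38931, b = 0.65127.
|∇z| = √(a²+b²) = 0.75876, so dip δ = arctan(0.75876) = 37.19°.
True thickness = vertical thickness × cos δ = 51.8 × cos 37.19° = 41.3 m.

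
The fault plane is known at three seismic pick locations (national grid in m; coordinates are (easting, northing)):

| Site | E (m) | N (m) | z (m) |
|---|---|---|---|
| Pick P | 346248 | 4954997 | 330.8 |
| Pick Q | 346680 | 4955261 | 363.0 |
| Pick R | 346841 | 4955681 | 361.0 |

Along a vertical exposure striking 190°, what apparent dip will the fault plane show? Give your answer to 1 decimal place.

1.4°

Two edge vectors: Pick P→Pick Q = (432, 264, 32.2), Pick P→Pick R = (593, 684, 30.2).
Normal n = (Pick P→Pick Q) × (Pick P→Pick R) = (-14052, 6048.2, 138936).
So ∂z/∂E = −n_x/n_z = 0.10114 and ∂z/∂N = −n_y/n_z = −0.04353.
Unit vector along 190° is (sin 190°, cos 190°) = (-0.1736, -0.9848).
Slope in that direction = a·(-0.1736) + b·(-0.9848) = 0.02531.
Apparent dip = arctan|0.02531| = 1.4° (true dip is 6.3°, so apparent ≤ true as expected).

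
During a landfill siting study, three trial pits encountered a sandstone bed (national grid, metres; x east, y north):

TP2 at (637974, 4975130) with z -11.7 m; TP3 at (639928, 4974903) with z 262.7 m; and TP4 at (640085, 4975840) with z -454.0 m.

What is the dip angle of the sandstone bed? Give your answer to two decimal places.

37.78°

Two edge vectors: TP2→TP3 = (1954, -227, 274.4), TP2→TP4 = (2111, 710, -442.3).
Normal n = (TP2→TP3) × (TP2→TP4) = (-94421.9, 1443512.6, 1866537).
So ∂z/∂x = −n_x/n_z = 0.05059 and ∂z/∂y = −n_y/n_z = −0.77336.
Gradient magnitude |∇z| = √(a² + b²) = √(0.00256 + 0.59809) = 0.77502.
True dip = arctan(0.77502) = 37.78°, dipping toward N (azimuth ≈ 356°).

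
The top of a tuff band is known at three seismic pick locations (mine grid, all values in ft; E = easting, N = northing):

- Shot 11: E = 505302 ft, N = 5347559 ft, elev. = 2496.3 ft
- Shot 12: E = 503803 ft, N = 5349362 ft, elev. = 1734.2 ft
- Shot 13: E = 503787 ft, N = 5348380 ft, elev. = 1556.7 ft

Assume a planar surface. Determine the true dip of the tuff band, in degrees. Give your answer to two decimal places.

Let the plane be z = a·E + b·N + c.
Shot 12−Shot 11: −1499a + 1803b = −762.1;  Shot 13−Shot 11: −1515a + 821b = −939.6.
Solving gives a = 0.71187, b = 0.16915.
Gradient magnitude |∇z| = √(a² + b²) = √(0.50675 + 0.02861) = 0.73169.
True dip = arctan(0.73169) = 36.19°, dipping toward WSW (azimuth ≈ 257°).

36.19°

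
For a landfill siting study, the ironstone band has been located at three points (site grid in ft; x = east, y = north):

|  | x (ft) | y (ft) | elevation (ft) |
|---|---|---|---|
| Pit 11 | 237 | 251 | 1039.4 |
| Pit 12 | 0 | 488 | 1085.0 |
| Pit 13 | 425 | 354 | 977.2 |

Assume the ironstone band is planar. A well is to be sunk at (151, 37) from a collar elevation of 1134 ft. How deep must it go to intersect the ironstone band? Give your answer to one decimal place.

51.2 ft

Two edge vectors: Pit 11→Pit 12 = (-237, 237, 45.6), Pit 11→Pit 13 = (188, 103, -62.2).
Normal n = (Pit 11→Pit 12) × (Pit 11→Pit 13) = (-19438.2, -6168.6, -68967).
So ∂z/∂x = −n_x/n_z = −0.28185 and ∂z/∂y = −n_y/n_z = −0.08944.
Intercept c from Pit 11: 1039.4 + 66.80 + 22.45 = 1128.65.
At (151, 37): z_contact = −42.56 − 3.31 + 1128.65 = 1082.78 ft.
Depth below ground = 1134 − 1082.78 = 51.2 ft.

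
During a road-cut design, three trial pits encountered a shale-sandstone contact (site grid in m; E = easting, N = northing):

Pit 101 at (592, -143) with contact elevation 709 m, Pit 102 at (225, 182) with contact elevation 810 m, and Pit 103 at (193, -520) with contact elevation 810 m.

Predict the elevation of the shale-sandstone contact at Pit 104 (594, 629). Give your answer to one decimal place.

Two edge vectors: Pit 101→Pit 102 = (-367, 325, 101), Pit 101→Pit 103 = (-399, -377, 101).
Normal n = (Pit 101→Pit 102) × (Pit 101→Pit 103) = (70902, -3232, 268034).
So ∂z/∂E = −n_x/n_z = −0.26453 and ∂z/∂N = −n_y/n_z = 0.01206.
Intercept c from Pit 101: 709 + 156.60 + 1.72 = 867.32.
At (594, 629): z = −157.1 + 7.6 + 867.32 = 717.8 m.

717.8 m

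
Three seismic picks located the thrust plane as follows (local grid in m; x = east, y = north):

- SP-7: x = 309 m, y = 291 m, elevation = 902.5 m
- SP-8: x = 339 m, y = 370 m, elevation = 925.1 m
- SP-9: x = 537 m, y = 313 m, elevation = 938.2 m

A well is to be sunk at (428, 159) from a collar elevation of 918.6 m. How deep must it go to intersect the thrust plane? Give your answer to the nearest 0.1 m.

Let the plane be z = a·x + b·y + c.
SP-8−SP-7: 30a + 79b = 22.6;  SP-9−SP-7: 228a + 22b = 35.7.
Solving gives a = 0.13388, b = 0.23524.
Then c = 902.5 − a·309 − b·291 = 792.68.
At (428, 159): z_contact = 57.30 + 37.40 + 792.68 = 887.38 m.
Depth below ground = 918.6 − 887.38 = 31.2 m.

31.2 m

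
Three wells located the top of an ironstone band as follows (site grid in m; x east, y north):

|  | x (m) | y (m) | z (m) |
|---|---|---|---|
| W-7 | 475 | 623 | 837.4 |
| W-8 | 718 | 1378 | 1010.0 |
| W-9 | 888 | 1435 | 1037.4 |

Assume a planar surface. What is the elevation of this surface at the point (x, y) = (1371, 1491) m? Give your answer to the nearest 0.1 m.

Two edge vectors: W-7→W-8 = (243, 755, 172.6), W-7→W-9 = (413, 812, 200).
Normal n = (W-7→W-8) × (W-7→W-9) = (10848.8, 22683.8, -114499).
So ∂z/∂x = −n_x/n_z = 0.094750 and ∂z/∂y = −n_y/n_z = 0.198114.
Intercept c from W-7: 837.4 − 45.01 − 123.42 = 668.97.
At (1371, 1491): z = 129.9 + 295.4 + 668.97 = 1094.3 m.

1094.3 m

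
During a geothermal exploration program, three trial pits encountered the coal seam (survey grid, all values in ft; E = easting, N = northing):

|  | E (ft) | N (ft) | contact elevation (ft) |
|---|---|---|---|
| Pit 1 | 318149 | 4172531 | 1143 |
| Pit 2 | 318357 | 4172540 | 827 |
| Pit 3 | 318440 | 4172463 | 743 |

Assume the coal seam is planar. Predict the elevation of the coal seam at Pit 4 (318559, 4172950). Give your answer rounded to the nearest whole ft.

Two edge vectors: Pit 1→Pit 2 = (208, 9, -316), Pit 1→Pit 3 = (291, -68, -400).
Normal n = (Pit 1→Pit 2) × (Pit 1→Pit 3) = (-25088, -8756, -16763).
So ∂z/∂E = −n_x/n_z = −1.49662948 and ∂z/∂N = −n_y/n_z = −0.52234087.
Intercept c from Pit 1: 1143 + 476151.17 + 2179483.47 = 2656777.64.
At (318559, 4172950): z = −476764.8 − 2179702.3 + 2656777.64 = 310.5 ft.

311 ft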